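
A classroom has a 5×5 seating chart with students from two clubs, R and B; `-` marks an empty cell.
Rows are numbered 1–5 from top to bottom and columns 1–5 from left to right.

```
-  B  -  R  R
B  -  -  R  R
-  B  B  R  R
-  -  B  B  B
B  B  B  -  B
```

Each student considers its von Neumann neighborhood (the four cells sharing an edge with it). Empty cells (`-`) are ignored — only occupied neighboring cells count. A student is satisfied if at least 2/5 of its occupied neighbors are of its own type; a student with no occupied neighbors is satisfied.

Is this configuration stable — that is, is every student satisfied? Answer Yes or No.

Row 1: (1,2)B 0/0 ✓ · (1,4)R 2/2 ✓ · (1,5)R 2/2 ✓
Row 2: (2,1)B 0/0 ✓ · (2,4)R 3/3 ✓ · (2,5)R 3/3 ✓
Row 3: (3,2)B 1/1 ✓ · (3,3)B 2/3 ✓ · (3,4)R 2/4 ✓ · (3,5)R 2/3 ✓
Row 4: (4,3)B 3/3 ✓ · (4,4)B 2/3 ✓ · (4,5)B 2/3 ✓
Row 5: (5,1)B 1/1 ✓ · (5,2)B 2/2 ✓ · (5,3)B 2/2 ✓ · (5,5)B 1/1 ✓
All meet the threshold, so the configuration is stable.

Yes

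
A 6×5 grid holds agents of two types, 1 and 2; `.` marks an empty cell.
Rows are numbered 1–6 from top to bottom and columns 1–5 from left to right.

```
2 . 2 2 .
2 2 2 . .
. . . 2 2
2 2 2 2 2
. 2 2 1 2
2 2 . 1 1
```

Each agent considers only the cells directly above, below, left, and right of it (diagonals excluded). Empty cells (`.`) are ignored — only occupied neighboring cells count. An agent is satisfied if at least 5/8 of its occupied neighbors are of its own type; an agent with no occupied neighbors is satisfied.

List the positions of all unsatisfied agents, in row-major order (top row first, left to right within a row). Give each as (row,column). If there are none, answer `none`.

Row 1: (1,1)2 1/1 ok · (1,3)2 2/2 ok · (1,4)2 1/1 ok
Row 2: (2,1)2 2/2 ok · (2,2)2 2/2 ok · (2,3)2 2/2 ok
Row 3: (3,4)2 2/2 ok · (3,5)2 2/2 ok
Row 4: (4,1)2 1/1 ok · (4,2)2 3/3 ok · (4,3)2 3/3 ok · (4,4)2 3/4 ok · (4,5)2 3/3 ok
Row 5: (5,2)2 3/3 ok · (5,3)2 2/3 ok · (5,4)1 1/4 unhappy · (5,5)2 1/3 unhappy
Row 6: (6,1)2 1/1 ok · (6,2)2 2/2 ok · (6,4)1 2/2 ok · (6,5)1 1/2 unhappy

(5,4), (5,5), (6,5)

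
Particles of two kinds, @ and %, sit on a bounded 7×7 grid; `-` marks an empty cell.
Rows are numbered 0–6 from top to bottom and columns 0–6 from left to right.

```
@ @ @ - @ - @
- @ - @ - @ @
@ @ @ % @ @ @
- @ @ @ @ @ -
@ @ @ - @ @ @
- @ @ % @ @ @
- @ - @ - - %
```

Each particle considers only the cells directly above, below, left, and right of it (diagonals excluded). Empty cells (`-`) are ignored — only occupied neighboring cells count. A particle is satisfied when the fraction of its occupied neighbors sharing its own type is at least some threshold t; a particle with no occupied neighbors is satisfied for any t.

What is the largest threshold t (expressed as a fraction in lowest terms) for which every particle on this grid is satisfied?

(0,0)@ 1/1
(0,1)@ 3/3
(0,2)@ 1/1
(0,4)@ — no occupied neighbors
(0,6)@ 1/1
(1,1)@ 2/2
(1,3)@ 0/1
(1,5)@ 2/2
(1,6)@ 3/3
(2,0)@ 1/1
(2,1)@ 4/4
(2,2)@ 2/3
(2,3)% 0/4
(2,4)@ 2/3
(2,5)@ 4/4
(2,6)@ 2/2
(3,1)@ 3/3
(3,2)@ 4/4
(3,3)@ 2/3
(3,4)@ 4/4
(3,5)@ 3/3
(4,0)@ 1/1
(4,1)@ 4/4
(4,2)@ 3/3
(4,4)@ 3/3
(4,5)@ 4/4
(4,6)@ 2/2
(5,1)@ 3/3
(5,2)@ 2/3
(5,3)% 0/3
(5,4)@ 2/3
(5,5)@ 3/3
(5,6)@ 2/3
(6,1)@ 1/1
(6,3)@ 0/1
(6,6)% 0/1
The smallest same-type fraction is 0/1 at (1,3), which reduces to 0/1. Any threshold above that leaves this particle unsatisfied.

0/1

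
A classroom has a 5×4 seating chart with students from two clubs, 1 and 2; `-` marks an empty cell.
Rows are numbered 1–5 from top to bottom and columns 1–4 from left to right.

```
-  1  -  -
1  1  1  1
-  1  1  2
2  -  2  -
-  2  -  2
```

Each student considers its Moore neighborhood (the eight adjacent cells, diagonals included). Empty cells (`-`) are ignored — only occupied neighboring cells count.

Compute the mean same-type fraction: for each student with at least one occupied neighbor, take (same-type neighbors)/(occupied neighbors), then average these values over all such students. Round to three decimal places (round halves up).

(1,2)1 3/3
(2,1)1 3/3
(2,2)1 5/5
(2,3)1 5/6
(2,4)1 2/3
(3,2)1 4/6
(3,3)1 4/6
(3,4)2 1/4
(4,1)2 1/2
(4,3)2 3/5
(5,2)2 2/2
(5,4)2 1/1
Sum over 12 students: 3/3 + 3/3 + 5/5 + 5/6 + 2/3 + 4/6 + 4/6 + 1/4 + 1/2 + 3/5 + 2/2 + 1/1 = 551/60; mean = 551/60 ÷ 12 = 551/720 = 0.765277… → 0.765.

0.765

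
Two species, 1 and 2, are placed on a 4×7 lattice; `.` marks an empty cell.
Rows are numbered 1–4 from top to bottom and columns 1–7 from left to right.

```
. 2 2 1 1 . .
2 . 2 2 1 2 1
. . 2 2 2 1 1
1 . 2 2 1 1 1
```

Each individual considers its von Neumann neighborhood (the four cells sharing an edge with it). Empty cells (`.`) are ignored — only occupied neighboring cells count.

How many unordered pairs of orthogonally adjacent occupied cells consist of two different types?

10

Scan each occupied cell's neighbors to the right and below so each pair is counted once.
From row 1: 2 unlike of 6 pairs (running 2/6).
From row 2: 5 unlike of 9 pairs (running 7/15).
From row 3: 2 unlike of 9 pairs (running 9/24).
From row 4: 1 unlike of 4 pairs (running 10/28).
Total adjacent occupied pairs: 28; unlike-type pairs: 10.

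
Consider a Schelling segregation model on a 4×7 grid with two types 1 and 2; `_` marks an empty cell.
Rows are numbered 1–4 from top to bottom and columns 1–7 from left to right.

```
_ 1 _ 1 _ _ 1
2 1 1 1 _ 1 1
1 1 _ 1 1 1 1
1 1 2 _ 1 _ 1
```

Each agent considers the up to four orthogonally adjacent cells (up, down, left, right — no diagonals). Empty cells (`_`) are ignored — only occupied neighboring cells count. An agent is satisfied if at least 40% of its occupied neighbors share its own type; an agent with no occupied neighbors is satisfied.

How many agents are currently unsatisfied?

2

(1,2)1 1/1 ok
(1,4)1 1/1 ok
(1,7)1 1/1 ok
(2,1)2 0/2 unhappy
(2,2)1 3/4 ok
(2,3)1 2/2 ok
(2,4)1 3/3 ok
(2,6)1 2/2 ok
(2,7)1 3/3 ok
(3,1)1 2/3 ok
(3,2)1 3/3 ok
(3,4)1 2/2 ok
(3,5)1 3/3 ok
(3,6)1 3/3 ok
(3,7)1 3/3 ok
(4,1)1 2/2 ok
(4,2)1 2/3 ok
(4,3)2 0/1 unhappy
(4,5)1 1/1 ok
(4,7)1 1/1 ok
Unsatisfied: (2,1), (4,3) — 2 in total.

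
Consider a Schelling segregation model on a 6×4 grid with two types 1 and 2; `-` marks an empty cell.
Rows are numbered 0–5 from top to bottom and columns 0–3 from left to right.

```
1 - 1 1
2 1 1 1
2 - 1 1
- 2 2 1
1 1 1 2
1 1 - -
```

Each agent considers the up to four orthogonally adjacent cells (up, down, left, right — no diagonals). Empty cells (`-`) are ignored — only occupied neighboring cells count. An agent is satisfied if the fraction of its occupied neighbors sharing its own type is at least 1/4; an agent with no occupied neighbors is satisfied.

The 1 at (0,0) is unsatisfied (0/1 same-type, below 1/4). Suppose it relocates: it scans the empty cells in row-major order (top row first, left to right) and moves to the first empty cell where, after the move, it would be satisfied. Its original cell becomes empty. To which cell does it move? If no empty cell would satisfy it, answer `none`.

Vacating (0,0). Empty cells in order:
  (0,1): 2/2 same-type → satisfied — stop here.

(0,1)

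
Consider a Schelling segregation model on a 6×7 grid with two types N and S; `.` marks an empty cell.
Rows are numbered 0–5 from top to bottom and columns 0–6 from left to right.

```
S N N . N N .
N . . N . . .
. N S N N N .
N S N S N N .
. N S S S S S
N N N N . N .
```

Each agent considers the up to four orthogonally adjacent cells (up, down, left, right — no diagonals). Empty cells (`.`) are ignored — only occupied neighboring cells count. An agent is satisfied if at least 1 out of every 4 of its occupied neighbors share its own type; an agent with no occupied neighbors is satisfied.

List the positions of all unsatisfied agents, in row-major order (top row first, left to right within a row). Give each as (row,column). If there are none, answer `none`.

(0,0), (1,0), (2,1), (2,2), (3,0), (3,1), (3,2), (5,5)

Row 0: (0,0)S 0/2 not · (0,1)N 1/2 satisfied · (0,2)N 1/1 satisfied · (0,4)N 1/1 satisfied · (0,5)N 1/1 satisfied
Row 1: (1,0)N 0/1 not · (1,3)N 1/1 satisfied
Row 2: (2,1)N 0/2 not · (2,2)S 0/3 not · (2,3)N 2/4 satisfied · (2,4)N 3/3 satisfied · (2,5)N 2/2 satisfied
Row 3: (3,0)N 0/1 not · (3,1)S 0/4 not · (3,2)N 0/4 not · (3,3)S 1/4 satisfied · (3,4)N 2/4 satisfied · (3,5)N 2/3 satisfied
Row 4: (4,1)N 1/3 satisfied · (4,2)S 1/4 satisfied · (4,3)S 3/4 satisfied · (4,4)S 2/3 satisfied · (4,5)S 2/4 satisfied · (4,6)S 1/1 satisfied
Row 5: (5,0)N 1/1 satisfied · (5,1)N 3/3 satisfied · (5,2)N 2/3 satisfied · (5,3)N 1/2 satisfied · (5,5)N 0/1 not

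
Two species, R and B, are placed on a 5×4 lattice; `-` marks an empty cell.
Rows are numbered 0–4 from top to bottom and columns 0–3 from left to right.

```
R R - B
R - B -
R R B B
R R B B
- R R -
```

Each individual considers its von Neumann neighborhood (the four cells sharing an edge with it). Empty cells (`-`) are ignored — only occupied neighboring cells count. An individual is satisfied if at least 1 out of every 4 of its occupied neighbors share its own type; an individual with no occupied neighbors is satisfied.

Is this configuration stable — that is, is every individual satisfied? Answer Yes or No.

Yes

Row 0: (0,0)R 2/2 ok · (0,1)R 1/1 ok · (0,3)B 0/0 ok
Row 1: (1,0)R 2/2 ok · (1,2)B 1/1 ok
Row 2: (2,0)R 3/3 ok · (2,1)R 2/3 ok · (2,2)B 3/4 ok · (2,3)B 2/2 ok
Row 3: (3,0)R 2/2 ok · (3,1)R 3/4 ok · (3,2)B 2/4 ok · (3,3)B 2/2 ok
Row 4: (4,1)R 2/2 ok · (4,2)R 1/2 ok
All meet the threshold, so the configuration is stable.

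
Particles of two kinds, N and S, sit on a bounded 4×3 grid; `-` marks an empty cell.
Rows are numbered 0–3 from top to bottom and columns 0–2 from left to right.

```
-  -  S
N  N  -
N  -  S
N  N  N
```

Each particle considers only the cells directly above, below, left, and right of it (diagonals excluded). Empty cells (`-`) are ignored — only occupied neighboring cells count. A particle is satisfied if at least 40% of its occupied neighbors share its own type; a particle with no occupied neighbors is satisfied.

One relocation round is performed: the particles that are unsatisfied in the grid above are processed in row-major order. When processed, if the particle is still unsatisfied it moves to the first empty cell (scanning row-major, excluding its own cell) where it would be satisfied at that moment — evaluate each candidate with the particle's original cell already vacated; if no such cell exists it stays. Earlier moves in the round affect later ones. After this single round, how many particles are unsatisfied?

Initially unsatisfied (in order): (2,2).
  (2,2) → (0,1).
Resulting grid:
- S S
N N -
N - -
N N N
All satisfied now.

0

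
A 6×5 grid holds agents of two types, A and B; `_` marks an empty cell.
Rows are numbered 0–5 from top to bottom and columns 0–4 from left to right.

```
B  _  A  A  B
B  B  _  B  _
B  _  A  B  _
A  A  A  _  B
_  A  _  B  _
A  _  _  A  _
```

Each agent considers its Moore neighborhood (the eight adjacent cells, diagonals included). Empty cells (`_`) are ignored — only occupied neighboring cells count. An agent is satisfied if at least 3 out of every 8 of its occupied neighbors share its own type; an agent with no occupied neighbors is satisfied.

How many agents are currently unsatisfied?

Row 0: (0,0)B 2/2 ok · (0,2)A 1/3 unhappy · (0,3)A 1/3 unhappy · (0,4)B 1/2 ok
Row 1: (1,0)B 3/3 ok · (1,1)B 3/5 ok · (1,3)B 2/5 ok
Row 2: (2,0)B 2/4 ok · (2,2)A 2/5 ok · (2,3)B 2/4 ok
Row 3: (3,0)A 2/3 ok · (3,1)A 4/5 ok · (3,2)A 3/5 ok · (3,4)B 2/2 ok
Row 4: (4,1)A 4/4 ok · (4,3)B 1/3 unhappy
Row 5: (5,0)A 1/1 ok · (5,3)A 0/1 unhappy
Unsatisfied: (0,2), (0,3), (4,3), (5,3) — 4 in total.

4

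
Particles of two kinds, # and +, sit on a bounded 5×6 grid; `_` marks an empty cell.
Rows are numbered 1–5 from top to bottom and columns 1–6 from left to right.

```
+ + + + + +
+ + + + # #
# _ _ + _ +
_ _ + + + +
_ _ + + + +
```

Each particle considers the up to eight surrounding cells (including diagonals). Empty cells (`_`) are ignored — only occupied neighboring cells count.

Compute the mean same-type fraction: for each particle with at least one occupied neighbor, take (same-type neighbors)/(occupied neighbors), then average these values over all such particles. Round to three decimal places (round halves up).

0.777

(1,1)+ 3/3
(1,2)+ 5/5
(1,3)+ 5/5
(1,4)+ 4/5
(1,5)+ 3/5
(1,6)+ 1/3
(2,1)+ 3/4
(2,2)+ 5/6
(2,3)+ 6/6
(2,4)+ 5/6
(2,5)# 1/7
(2,6)# 1/4
(3,1)# 0/2
(3,4)+ 5/6
(3,6)+ 2/4
(4,3)+ 4/4
(4,4)+ 6/6
(4,5)+ 7/7
(4,6)+ 4/4
(5,3)+ 3/3
(5,4)+ 5/5
(5,5)+ 5/5
(5,6)+ 3/3
Sum over 23 particles: 3/3 + 5/5 + 5/5 + 4/5 + 3/5 + 1/3 + 3/4 + 5/6 + 6/6 + 5/6 + 1/7 + 1/4 + 0/2 + 5/6 + 2/4 + 4/4 + 6/6 + 7/7 + 4/4 + 3/3 + 5/5 + 5/5 + 3/3 = 1877/105; mean = 1877/105 ÷ 23 = 1877/2415 = 0.777225… → 0.777.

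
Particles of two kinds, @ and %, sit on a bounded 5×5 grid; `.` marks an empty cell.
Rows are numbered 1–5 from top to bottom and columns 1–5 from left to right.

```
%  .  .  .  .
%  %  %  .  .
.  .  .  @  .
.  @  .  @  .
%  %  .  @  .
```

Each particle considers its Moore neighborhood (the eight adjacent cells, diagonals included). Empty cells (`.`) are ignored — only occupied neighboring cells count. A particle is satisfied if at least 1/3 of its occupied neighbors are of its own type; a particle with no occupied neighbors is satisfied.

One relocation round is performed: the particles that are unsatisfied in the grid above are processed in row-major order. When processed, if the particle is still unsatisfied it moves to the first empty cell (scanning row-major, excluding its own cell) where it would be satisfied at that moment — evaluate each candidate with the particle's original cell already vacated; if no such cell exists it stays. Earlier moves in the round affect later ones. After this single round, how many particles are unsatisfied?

0

Initially unsatisfied (in order): (4,2).
  (4,2) → (1,5).
Resulting grid:
% . . . @
% % % . .
. . . @ .
. . . @ .
% % . @ .
All satisfied now.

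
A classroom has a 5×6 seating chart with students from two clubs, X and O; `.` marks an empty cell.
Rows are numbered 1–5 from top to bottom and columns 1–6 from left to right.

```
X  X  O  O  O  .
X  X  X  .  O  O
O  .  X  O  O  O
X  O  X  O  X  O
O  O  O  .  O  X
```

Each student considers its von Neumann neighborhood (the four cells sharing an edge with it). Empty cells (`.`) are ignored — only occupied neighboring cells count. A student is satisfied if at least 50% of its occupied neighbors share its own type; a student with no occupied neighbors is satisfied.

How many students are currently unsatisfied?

(1,1)X 2/2 ok
(1,2)X 2/3 ok
(1,3)O 1/3 unhappy
(1,4)O 2/2 ok
(1,5)O 2/2 ok
(2,1)X 2/3 ok
(2,2)X 3/3 ok
(2,3)X 2/3 ok
(2,5)O 3/3 ok
(2,6)O 2/2 ok
(3,1)O 0/2 unhappy
(3,3)X 2/3 ok
(3,4)O 2/3 ok
(3,5)O 3/4 ok
(3,6)O 3/3 ok
(4,1)X 0/3 unhappy
(4,2)O 1/3 unhappy
(4,3)X 1/4 unhappy
(4,4)O 1/3 unhappy
(4,5)X 0/4 unhappy
(4,6)O 1/3 unhappy
(5,1)O 1/2 ok
(5,2)O 3/3 ok
(5,3)O 1/2 ok
(5,5)O 0/2 unhappy
(5,6)X 0/2 unhappy
Unsatisfied: (1,3), (3,1), (4,1), (4,2), (4,3), (4,4), (4,5), (4,6), (5,5), (5,6) — 10 in total.

10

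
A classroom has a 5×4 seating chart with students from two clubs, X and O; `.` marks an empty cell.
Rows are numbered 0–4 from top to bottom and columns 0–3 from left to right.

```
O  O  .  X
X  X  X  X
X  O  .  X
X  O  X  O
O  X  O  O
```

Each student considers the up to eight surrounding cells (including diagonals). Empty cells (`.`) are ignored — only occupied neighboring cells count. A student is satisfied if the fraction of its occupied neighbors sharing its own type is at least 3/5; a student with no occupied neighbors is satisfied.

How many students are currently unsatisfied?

11

Row 0: (0,0)O 1/3 not · (0,1)O 1/4 not · (0,3)X 2/2 satisfied
Row 1: (1,0)X 2/5 not · (1,1)X 3/6 not · (1,2)X 4/6 satisfied · (1,3)X 3/3 satisfied
Row 2: (2,0)X 3/5 satisfied · (2,1)O 1/7 not · (2,3)X 3/4 satisfied
Row 3: (3,0)X 2/5 not · (3,1)O 3/7 not · (3,2)X 2/7 not · (3,3)O 2/4 not
Row 4: (4,0)O 1/3 not · (4,1)X 2/5 not · (4,2)O 3/5 satisfied · (4,3)O 2/3 satisfied
Unsatisfied: (0,0), (0,1), (1,0), (1,1), (2,1), (3,0), (3,1), (3,2), (3,3), (4,0), (4,1) — 11 in total.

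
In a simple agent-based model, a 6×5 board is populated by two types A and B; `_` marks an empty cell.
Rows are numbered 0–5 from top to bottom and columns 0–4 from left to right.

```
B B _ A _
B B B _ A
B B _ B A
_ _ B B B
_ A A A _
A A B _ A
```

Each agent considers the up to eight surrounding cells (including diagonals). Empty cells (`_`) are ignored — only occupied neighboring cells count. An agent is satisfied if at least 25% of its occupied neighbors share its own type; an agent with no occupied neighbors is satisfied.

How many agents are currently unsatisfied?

(0,0)B 3/3 ✓
(0,1)B 4/4 ✓
(0,3)A 1/2 ✓
(1,0)B 5/5 ✓
(1,1)B 6/6 ✓
(1,2)B 4/5 ✓
(1,4)A 2/3 ✓
(2,0)B 3/3 ✓
(2,1)B 5/5 ✓
(2,3)B 4/6 ✓
(2,4)A 1/4 ✓
(3,2)B 3/6 ✓
(3,3)B 3/6 ✓
(3,4)B 2/4 ✓
(4,1)A 3/5 ✓
(4,2)A 3/6 ✓
(4,3)A 2/6 ✓
(5,0)A 2/2 ✓
(5,1)A 3/4 ✓
(5,2)B 0/4 ✗
(5,4)A 1/1 ✓
Unsatisfied: (5,2) — 1 in total.

1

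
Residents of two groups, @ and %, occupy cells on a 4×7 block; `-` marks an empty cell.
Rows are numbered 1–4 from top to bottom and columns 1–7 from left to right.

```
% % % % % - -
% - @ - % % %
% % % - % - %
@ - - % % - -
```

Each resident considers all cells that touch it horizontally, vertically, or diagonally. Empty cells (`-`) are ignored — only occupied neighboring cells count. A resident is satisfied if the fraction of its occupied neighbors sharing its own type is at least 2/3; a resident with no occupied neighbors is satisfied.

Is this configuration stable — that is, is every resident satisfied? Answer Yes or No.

Row 1: (1,1)% 2/2 ✓ · (1,2)% 3/4 ✓ · (1,3)% 2/3 ✓ · (1,4)% 3/4 ✓ · (1,5)% 3/3 ✓
Row 2: (2,1)% 4/4 ✓ · (2,3)@ 0/5 ✗ · (2,5)% 4/4 ✓ · (2,6)% 5/5 ✓ · (2,7)% 2/2 ✓
Row 3: (3,1)% 2/3 ✓ · (3,2)% 3/5 ✗ · (3,3)% 2/3 ✓ · (3,5)% 4/4 ✓ · (3,7)% 2/2 ✓
Row 4: (4,1)@ 0/2 ✗ · (4,4)% 3/3 ✓ · (4,5)% 2/2 ✓
For instance (2,3) has only 0/5 same-type neighbors, below 2/3.

No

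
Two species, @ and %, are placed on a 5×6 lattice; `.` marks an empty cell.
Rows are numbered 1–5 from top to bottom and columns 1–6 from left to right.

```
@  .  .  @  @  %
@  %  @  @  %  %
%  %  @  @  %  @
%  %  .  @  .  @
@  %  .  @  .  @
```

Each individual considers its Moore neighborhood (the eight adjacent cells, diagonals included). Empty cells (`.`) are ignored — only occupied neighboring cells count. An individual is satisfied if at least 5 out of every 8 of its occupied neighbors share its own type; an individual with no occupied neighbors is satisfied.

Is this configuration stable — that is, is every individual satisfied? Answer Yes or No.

No

Row 1: (1,1)@ 1/2 unhappy · (1,4)@ 3/4 ok · (1,5)@ 2/5 unhappy · (1,6)% 2/3 ok
Row 2: (2,1)@ 1/4 unhappy · (2,2)% 2/6 unhappy · (2,3)@ 4/6 ok · (2,4)@ 5/7 ok · (2,5)% 3/8 unhappy · (2,6)% 3/5 unhappy
Row 3: (3,1)% 4/5 ok · (3,2)% 4/7 unhappy · (3,3)@ 4/7 unhappy · (3,4)@ 4/6 ok · (3,5)% 2/7 unhappy · (3,6)@ 1/4 unhappy
Row 4: (4,1)% 4/5 ok · (4,2)% 4/6 ok · (4,4)@ 3/4 ok · (4,6)@ 2/3 ok
Row 5: (5,1)@ 0/3 unhappy · (5,2)% 2/3 ok · (5,4)@ 1/1 ok · (5,6)@ 1/1 ok
For instance (1,1) has only 1/2 same-type neighbors, below 5/8.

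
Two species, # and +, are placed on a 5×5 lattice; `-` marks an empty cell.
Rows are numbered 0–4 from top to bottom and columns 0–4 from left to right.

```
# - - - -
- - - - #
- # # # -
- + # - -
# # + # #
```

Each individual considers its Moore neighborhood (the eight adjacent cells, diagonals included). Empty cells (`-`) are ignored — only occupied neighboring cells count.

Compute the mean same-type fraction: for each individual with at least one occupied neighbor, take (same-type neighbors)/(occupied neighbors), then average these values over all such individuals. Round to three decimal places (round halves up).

Row 0: (0,0)# — no occupied neighbors
Row 1: (1,4)# 1/1
Row 2: (2,1)# 2/3 · (2,2)# 3/4 · (2,3)# 3/3
Row 3: (3,1)+ 1/6 · (3,2)# 5/7
Row 4: (4,0)# 1/2 · (4,1)# 2/4 · (4,2)+ 1/4 · (4,3)# 2/3 · (4,4)# 1/1
Sum over 11 individuals: 1/1 + 2/3 + 3/4 + 3/3 + 1/6 + 5/7 + 1/2 + 2/4 + 1/4 + 2/3 + 1/1 = 101/14; mean = 101/14 ÷ 11 = 101/154 = 0.655844… → 0.656.

0.656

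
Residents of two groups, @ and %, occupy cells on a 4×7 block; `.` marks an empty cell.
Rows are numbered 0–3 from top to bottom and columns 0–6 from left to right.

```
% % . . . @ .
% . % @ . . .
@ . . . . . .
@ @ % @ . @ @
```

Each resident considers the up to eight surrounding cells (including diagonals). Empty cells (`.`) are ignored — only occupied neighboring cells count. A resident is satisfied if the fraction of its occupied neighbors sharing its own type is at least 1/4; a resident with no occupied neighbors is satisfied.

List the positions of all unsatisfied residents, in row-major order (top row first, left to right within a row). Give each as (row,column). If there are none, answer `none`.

Row 0: (0,0)% 2/2 ok · (0,1)% 3/3 ok · (0,5)@ 0/0 ok
Row 1: (1,0)% 2/3 ok · (1,2)% 1/2 ok · (1,3)@ 0/1 unhappy
Row 2: (2,0)@ 2/3 ok
Row 3: (3,0)@ 2/2 ok · (3,1)@ 2/3 ok · (3,2)% 0/2 unhappy · (3,3)@ 0/1 unhappy · (3,5)@ 1/1 ok · (3,6)@ 1/1 ok

(1,3), (3,2), (3,3)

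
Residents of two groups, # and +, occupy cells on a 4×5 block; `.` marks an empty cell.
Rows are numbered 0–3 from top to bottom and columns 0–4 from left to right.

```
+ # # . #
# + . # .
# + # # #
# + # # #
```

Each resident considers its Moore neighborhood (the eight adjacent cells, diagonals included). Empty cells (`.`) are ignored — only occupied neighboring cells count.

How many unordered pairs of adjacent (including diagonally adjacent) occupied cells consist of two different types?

16

Scan each occupied cell's neighbors to the right and below (and the two forward diagonals) so each pair is counted once.
Row 0: +(0,0)–#(0,1)≠ +(0,0)–#(1,0)≠ +(0,0)–+(1,1)= #(0,1)–#(0,2)= #(0,1)–+(1,1)≠ #(0,1)–#(1,0)= #(0,2)–#(1,3)= #(0,2)–+(1,1)≠ #(0,4)–#(1,3)=  → 4/9 unlike.
Row 1: #(1,0)–+(1,1)≠ #(1,0)–#(2,0)= #(1,0)–+(2,1)≠ +(1,1)–+(2,1)= +(1,1)–#(2,2)≠ +(1,1)–#(2,0)≠ #(1,3)–#(2,3)= #(1,3)–#(2,4)= #(1,3)–#(2,2)=  → 4/9 unlike.
Row 2: #(2,0)–+(2,1)≠ #(2,0)–#(3,0)= #(2,0)–+(3,1)≠ +(2,1)–#(2,2)≠ +(2,1)–+(3,1)= +(2,1)–#(3,2)≠ +(2,1)–#(3,0)≠ #(2,2)–#(2,3)= #(2,2)–#(3,2)= #(2,2)–#(3,3)= #(2,2)–+(3,1)≠ #(2,3)–#(2,4)= #(2,3)–#(3,3)= #(2,3)–#(3,4)= #(2,3)–#(3,2)= #(2,4)–#(3,4)= #(2,4)–#(3,3)=  → 6/17 unlike.
Row 3: #(3,0)–+(3,1)≠ +(3,1)–#(3,2)≠ #(3,2)–#(3,3)= #(3,3)–#(3,4)=  → 2/4 unlike.
Total adjacent occupied pairs: 39; unlike-type pairs: 16.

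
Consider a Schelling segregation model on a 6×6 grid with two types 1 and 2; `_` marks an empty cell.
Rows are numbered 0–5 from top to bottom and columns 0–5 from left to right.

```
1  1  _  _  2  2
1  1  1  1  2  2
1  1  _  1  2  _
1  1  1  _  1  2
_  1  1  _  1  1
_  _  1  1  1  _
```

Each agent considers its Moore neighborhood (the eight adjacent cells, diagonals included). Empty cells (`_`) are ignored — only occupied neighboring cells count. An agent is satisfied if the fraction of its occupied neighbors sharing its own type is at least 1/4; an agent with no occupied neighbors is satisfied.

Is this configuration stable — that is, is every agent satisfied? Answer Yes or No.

Row 0: (0,0)1 3/3 satisfied · (0,1)1 4/4 satisfied · (0,4)2 3/4 satisfied · (0,5)2 3/3 satisfied
Row 1: (1,0)1 5/5 satisfied · (1,1)1 6/6 satisfied · (1,2)1 5/5 satisfied · (1,3)1 2/5 satisfied · (1,4)2 4/6 satisfied · (1,5)2 4/4 satisfied
Row 2: (2,0)1 5/5 satisfied · (2,1)1 7/7 satisfied · (2,3)1 4/6 satisfied · (2,4)2 3/6 satisfied
Row 3: (3,0)1 4/4 satisfied · (3,1)1 6/6 satisfied · (3,2)1 5/5 satisfied · (3,4)1 3/5 satisfied · (3,5)2 1/4 satisfied
Row 4: (4,1)1 5/5 satisfied · (4,2)1 5/5 satisfied · (4,4)1 4/5 satisfied · (4,5)1 3/4 satisfied
Row 5: (5,2)1 3/3 satisfied · (5,3)1 4/4 satisfied · (5,4)1 3/3 satisfied
All meet the threshold, so the configuration is stable.

Yes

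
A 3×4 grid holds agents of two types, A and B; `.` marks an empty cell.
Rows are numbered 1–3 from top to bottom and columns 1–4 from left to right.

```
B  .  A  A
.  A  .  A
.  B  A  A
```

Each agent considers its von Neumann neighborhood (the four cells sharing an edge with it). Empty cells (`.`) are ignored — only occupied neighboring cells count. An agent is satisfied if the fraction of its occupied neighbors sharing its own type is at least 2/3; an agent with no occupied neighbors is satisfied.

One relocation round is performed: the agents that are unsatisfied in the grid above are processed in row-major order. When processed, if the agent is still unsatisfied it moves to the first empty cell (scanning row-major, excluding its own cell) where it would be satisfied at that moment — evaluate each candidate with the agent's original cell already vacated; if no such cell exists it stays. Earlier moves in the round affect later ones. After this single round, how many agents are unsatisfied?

0

Initially unsatisfied (in order): (2,2), (3,2), (3,3).
  (2,2) → (2,3).
  (3,2) → (2,1).
  (3,3): now satisfied by earlier moves; stays.
Resulting grid:
B . A A
B . A A
. . A A
All satisfied now.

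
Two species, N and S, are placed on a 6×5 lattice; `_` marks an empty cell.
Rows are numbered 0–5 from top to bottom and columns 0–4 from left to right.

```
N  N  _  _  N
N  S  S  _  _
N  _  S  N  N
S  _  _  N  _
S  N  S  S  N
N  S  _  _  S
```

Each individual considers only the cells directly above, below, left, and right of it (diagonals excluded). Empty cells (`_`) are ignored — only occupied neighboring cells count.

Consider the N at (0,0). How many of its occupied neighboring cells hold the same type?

2

Occupied neighbors of (0,0): (1,0)=N, (0,1)=N.
Same type (N): 2 of 2.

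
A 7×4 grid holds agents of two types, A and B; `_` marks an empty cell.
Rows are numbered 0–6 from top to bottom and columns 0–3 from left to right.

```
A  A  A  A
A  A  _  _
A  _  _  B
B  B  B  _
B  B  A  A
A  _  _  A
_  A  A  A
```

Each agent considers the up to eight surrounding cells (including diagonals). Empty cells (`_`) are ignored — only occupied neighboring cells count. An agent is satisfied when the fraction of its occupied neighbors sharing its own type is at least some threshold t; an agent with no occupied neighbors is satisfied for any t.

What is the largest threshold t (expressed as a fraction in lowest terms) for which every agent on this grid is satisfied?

Row 0: (0,0)A 3/3 · (0,1)A 4/4 · (0,2)A 3/3 · (0,3)A 1/1
Row 1: (1,0)A 4/4 · (1,1)A 5/5
Row 2: (2,0)A 2/4 · (2,3)B 1/1
Row 3: (3,0)B 3/4 · (3,1)B 4/6 · (3,2)B 3/5
Row 4: (4,0)B 3/4 · (4,1)B 4/6 · (4,2)A 2/5 · (4,3)A 2/3
Row 5: (5,0)A 1/3 · (5,3)A 4/4
Row 6: (6,1)A 2/2 · (6,2)A 3/3 · (6,3)A 2/2
The smallest same-type fraction is 1/3 at (5,0), which reduces to 1/3. Any threshold above that leaves this agent unsatisfied.

1/3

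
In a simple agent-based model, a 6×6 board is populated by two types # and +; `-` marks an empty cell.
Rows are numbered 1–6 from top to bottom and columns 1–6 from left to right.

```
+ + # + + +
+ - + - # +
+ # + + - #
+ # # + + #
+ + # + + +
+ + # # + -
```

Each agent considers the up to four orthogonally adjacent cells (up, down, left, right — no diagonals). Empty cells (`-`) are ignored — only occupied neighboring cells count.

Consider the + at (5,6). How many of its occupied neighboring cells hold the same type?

Occupied neighbors of (5,6): (4,6)=#, (5,5)=+.
Same type (+): 1 of 2.

1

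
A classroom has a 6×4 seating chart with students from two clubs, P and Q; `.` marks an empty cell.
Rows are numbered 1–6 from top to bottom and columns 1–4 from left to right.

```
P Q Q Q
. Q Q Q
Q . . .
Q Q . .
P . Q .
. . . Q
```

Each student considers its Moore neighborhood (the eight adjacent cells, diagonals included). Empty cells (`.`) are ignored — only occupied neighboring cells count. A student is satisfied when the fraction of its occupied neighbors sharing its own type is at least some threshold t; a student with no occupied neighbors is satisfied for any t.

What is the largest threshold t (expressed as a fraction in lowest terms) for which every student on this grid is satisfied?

Row 1: (1,1)P 0/2 · (1,2)Q 3/4 · (1,3)Q 5/5 · (1,4)Q 3/3
Row 2: (2,2)Q 4/5 · (2,3)Q 5/5 · (2,4)Q 3/3
Row 3: (3,1)Q 3/3
Row 4: (4,1)Q 2/3 · (4,2)Q 3/4
Row 5: (5,1)P 0/2 · (5,3)Q 2/2
Row 6: (6,4)Q 1/1
The smallest same-type fraction is 0/2 at (1,1), which reduces to 0/1. Any threshold above that leaves this student unsatisfied.

0/1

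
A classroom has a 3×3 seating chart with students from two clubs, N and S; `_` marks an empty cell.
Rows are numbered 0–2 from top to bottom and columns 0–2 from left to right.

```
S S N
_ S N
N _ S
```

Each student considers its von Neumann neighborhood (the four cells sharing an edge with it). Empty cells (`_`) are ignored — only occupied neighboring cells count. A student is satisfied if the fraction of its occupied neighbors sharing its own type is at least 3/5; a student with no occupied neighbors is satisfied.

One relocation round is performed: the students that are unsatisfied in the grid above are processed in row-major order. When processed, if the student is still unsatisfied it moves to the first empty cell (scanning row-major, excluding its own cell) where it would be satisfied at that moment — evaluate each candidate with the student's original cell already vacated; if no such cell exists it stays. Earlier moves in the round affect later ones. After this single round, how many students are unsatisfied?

3

Initially unsatisfied (in order): (0,2), (1,1), (1,2), (2,2).
  (0,2): no empty cell satisfies it; stays.
  (1,1): no empty cell satisfies it; stays.
  (1,2): no empty cell satisfies it; stays.
  (2,2) → (1,0).
Resulting grid:
S S N
S S N
N _ _
Unsatisfied now: (0,2), (1,2), (2,0).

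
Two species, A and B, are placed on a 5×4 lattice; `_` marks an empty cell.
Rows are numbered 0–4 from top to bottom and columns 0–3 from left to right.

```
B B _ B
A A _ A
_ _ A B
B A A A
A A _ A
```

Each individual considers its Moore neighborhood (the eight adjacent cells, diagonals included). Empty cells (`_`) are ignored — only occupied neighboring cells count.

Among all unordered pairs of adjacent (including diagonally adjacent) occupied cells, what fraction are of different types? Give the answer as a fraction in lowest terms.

4/9

Scan each occupied cell's neighbors to the right and below (and the two forward diagonals) so each pair is counted once.
From row 0: 5 unlike of 6 pairs (running 5/6).
From row 1: 1 unlike of 4 pairs (running 6/10).
From row 2: 3 unlike of 6 pairs (running 9/16).
From row 3: 3 unlike of 10 pairs (running 12/26).
From row 4: 0 unlike of 1 pairs (running 12/27).
Total adjacent occupied pairs: 27; unlike-type pairs: 12.
12/27 reduces to 4/9.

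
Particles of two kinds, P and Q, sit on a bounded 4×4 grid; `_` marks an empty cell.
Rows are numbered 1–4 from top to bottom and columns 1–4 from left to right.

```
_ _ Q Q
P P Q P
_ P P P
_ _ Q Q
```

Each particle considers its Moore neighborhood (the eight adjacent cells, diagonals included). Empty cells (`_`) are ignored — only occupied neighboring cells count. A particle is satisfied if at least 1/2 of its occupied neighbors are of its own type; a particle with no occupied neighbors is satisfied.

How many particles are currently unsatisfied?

5

(1,3)Q 2/4 ✓
(1,4)Q 2/3 ✓
(2,1)P 2/2 ✓
(2,2)P 3/5 ✓
(2,3)Q 2/7 ✗
(2,4)P 2/5 ✗
(3,2)P 3/5 ✓
(3,3)P 4/7 ✓
(3,4)P 2/5 ✗
(4,3)Q 1/4 ✗
(4,4)Q 1/3 ✗
Unsatisfied: (2,3), (2,4), (3,4), (4,3), (4,4) — 5 in total.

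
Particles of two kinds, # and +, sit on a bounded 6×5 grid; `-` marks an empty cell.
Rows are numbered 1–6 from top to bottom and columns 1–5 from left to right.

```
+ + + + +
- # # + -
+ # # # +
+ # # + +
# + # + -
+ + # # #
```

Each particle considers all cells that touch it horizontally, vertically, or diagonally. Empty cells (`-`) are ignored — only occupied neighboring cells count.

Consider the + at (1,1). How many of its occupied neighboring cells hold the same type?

1

Occupied neighbors of (1,1): (1,2)=+, (2,2)=#.
Same type (+): 1 of 2.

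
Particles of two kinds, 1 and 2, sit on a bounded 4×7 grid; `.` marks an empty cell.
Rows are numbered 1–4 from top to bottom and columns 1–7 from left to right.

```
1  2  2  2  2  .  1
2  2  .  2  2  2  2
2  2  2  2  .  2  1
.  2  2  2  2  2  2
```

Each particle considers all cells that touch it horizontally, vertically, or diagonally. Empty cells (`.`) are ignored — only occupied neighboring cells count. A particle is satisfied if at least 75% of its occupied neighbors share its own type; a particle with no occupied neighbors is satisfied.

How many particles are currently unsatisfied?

6

(1,1)1 0/3 unhappy
(1,2)2 3/4 ok
(1,3)2 4/4 ok
(1,4)2 4/4 ok
(1,5)2 4/4 ok
(1,7)1 0/2 unhappy
(2,1)2 4/5 ok
(2,2)2 6/7 ok
(2,4)2 6/6 ok
(2,5)2 6/6 ok
(2,6)2 4/6 unhappy
(2,7)2 2/4 unhappy
(3,1)2 4/4 ok
(3,2)2 6/6 ok
(3,3)2 7/7 ok
(3,4)2 6/6 ok
(3,6)2 6/7 ok
(3,7)1 0/5 unhappy
(4,2)2 4/4 ok
(4,3)2 5/5 ok
(4,4)2 4/4 ok
(4,5)2 4/4 ok
(4,6)2 3/4 ok
(4,7)2 2/3 unhappy
Unsatisfied: (1,1), (1,7), (2,6), (2,7), (3,7), (4,7) — 6 in total.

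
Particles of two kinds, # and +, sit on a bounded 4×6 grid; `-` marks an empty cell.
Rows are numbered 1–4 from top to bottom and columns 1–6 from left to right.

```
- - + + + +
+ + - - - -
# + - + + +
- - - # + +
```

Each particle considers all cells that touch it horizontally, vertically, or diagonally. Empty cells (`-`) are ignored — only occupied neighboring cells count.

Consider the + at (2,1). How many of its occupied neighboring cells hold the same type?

Occupied neighbors of (2,1): (2,2)=+, (3,1)=#, (3,2)=+.
Same type (+): 2 of 3.

2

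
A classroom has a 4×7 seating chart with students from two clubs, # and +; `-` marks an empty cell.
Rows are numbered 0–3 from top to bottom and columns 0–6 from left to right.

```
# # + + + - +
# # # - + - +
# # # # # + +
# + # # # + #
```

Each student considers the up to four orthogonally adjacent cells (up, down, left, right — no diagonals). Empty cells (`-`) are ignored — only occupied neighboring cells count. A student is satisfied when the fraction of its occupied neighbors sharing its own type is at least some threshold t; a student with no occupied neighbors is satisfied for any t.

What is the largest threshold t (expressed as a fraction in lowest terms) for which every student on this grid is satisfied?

0/1

Row 0: (0,0)# 2/2 · (0,1)# 2/3 · (0,2)+ 1/3 · (0,3)+ 2/2 · (0,4)+ 2/2 · (0,6)+ 1/1
Row 1: (1,0)# 3/3 · (1,1)# 4/4 · (1,2)# 2/3 · (1,4)+ 1/2 · (1,6)+ 2/2
Row 2: (2,0)# 3/3 · (2,1)# 3/4 · (2,2)# 4/4 · (2,3)# 3/3 · (2,4)# 2/4 · (2,5)+ 2/3 · (2,6)+ 2/3
Row 3: (3,0)# 1/2 · (3,1)+ 0/3 · (3,2)# 2/3 · (3,3)# 3/3 · (3,4)# 2/3 · (3,5)+ 1/3 · (3,6)# 0/2
The smallest same-type fraction is 0/3 at (3,1), which reduces to 0/1. Any threshold above that leaves this student unsatisfied.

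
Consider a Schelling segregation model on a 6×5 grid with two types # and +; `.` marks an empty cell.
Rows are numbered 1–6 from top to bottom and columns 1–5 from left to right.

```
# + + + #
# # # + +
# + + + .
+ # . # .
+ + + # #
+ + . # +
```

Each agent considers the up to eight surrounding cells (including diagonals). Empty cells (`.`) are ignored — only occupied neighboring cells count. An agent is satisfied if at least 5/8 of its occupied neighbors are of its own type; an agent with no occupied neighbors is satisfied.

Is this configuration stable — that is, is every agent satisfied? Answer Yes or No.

No

Row 1: (1,1)# 2/3 ok · (1,2)+ 1/5 unhappy · (1,3)+ 3/5 unhappy · (1,4)+ 3/5 unhappy · (1,5)# 0/3 unhappy
Row 2: (2,1)# 3/5 unhappy · (2,2)# 4/8 unhappy · (2,3)# 1/8 unhappy · (2,4)+ 5/7 ok · (2,5)+ 3/4 ok
Row 3: (3,1)# 3/5 unhappy · (3,2)+ 2/7 unhappy · (3,3)+ 3/7 unhappy · (3,4)+ 3/5 unhappy
Row 4: (4,1)+ 3/5 unhappy · (4,2)# 1/7 unhappy · (4,4)# 2/5 unhappy
Row 5: (5,1)+ 4/5 ok · (5,2)+ 5/6 ok · (5,3)+ 2/6 unhappy · (5,4)# 3/5 unhappy · (5,5)# 3/4 ok
Row 6: (6,1)+ 3/3 ok · (6,2)+ 4/4 ok · (6,4)# 2/4 unhappy · (6,5)+ 0/3 unhappy
For instance (1,2) has only 1/5 same-type neighbors, below 5/8.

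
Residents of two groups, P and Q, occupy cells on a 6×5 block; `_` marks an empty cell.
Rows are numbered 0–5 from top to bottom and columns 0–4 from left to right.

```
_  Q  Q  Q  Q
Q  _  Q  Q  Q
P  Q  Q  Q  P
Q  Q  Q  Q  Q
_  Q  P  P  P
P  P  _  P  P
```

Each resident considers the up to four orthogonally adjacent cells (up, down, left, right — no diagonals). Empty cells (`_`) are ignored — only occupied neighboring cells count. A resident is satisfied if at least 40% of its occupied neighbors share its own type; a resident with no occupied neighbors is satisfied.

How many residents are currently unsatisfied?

Row 0: (0,1)Q 1/1 ok · (0,2)Q 3/3 ok · (0,3)Q 3/3 ok · (0,4)Q 2/2 ok
Row 1: (1,0)Q 0/1 unhappy · (1,2)Q 3/3 ok · (1,3)Q 4/4 ok · (1,4)Q 2/3 ok
Row 2: (2,0)P 0/3 unhappy · (2,1)Q 2/3 ok · (2,2)Q 4/4 ok · (2,3)Q 3/4 ok · (2,4)P 0/3 unhappy
Row 3: (3,0)Q 1/2 ok · (3,1)Q 4/4 ok · (3,2)Q 3/4 ok · (3,3)Q 3/4 ok · (3,4)Q 1/3 unhappy
Row 4: (4,1)Q 1/3 unhappy · (4,2)P 1/3 unhappy · (4,3)P 3/4 ok · (4,4)P 2/3 ok
Row 5: (5,0)P 1/1 ok · (5,1)P 1/2 ok · (5,3)P 2/2 ok · (5,4)P 2/2 ok
Unsatisfied: (1,0), (2,0), (2,4), (3,4), (4,1), (4,2) — 6 in total.

6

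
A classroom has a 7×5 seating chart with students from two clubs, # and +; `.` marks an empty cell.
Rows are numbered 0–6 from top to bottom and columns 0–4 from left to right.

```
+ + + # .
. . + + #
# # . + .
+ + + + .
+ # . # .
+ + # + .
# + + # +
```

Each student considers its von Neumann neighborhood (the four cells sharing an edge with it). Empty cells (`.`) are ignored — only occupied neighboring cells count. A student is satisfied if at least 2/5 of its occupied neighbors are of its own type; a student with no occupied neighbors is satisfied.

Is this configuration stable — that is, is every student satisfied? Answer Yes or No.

No

Row 0: (0,0)+ 1/1 ok · (0,1)+ 2/2 ok · (0,2)+ 2/3 ok · (0,3)# 0/2 unhappy
Row 1: (1,2)+ 2/2 ok · (1,3)+ 2/4 ok · (1,4)# 0/1 unhappy
Row 2: (2,0)# 1/2 ok · (2,1)# 1/2 ok · (2,3)+ 2/2 ok
Row 3: (3,0)+ 2/3 ok · (3,1)+ 2/4 ok · (3,2)+ 2/2 ok · (3,3)+ 2/3 ok
Row 4: (4,0)+ 2/3 ok · (4,1)# 0/3 unhappy · (4,3)# 0/2 unhappy
Row 5: (5,0)+ 2/3 ok · (5,1)+ 2/4 ok · (5,2)# 0/3 unhappy · (5,3)+ 0/3 unhappy
Row 6: (6,0)# 0/2 unhappy · (6,1)+ 2/3 ok · (6,2)+ 1/3 unhappy · (6,3)# 0/3 unhappy · (6,4)+ 0/1 unhappy
For instance (0,3) has only 0/2 same-type neighbors, below 2/5.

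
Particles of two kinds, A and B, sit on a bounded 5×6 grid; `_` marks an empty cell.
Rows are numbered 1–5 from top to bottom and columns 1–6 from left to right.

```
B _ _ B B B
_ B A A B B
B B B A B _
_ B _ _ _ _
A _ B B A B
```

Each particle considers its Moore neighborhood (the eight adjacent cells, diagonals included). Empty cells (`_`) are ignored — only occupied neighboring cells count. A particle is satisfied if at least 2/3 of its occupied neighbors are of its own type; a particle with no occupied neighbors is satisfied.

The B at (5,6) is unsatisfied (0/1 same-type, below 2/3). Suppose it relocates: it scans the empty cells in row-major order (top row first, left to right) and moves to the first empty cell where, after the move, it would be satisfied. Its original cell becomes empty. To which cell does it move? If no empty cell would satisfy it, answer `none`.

Vacating (5,6). Empty cells in order:
  (1,2): 2/3 same-type → satisfied — stop here.

(1,2)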